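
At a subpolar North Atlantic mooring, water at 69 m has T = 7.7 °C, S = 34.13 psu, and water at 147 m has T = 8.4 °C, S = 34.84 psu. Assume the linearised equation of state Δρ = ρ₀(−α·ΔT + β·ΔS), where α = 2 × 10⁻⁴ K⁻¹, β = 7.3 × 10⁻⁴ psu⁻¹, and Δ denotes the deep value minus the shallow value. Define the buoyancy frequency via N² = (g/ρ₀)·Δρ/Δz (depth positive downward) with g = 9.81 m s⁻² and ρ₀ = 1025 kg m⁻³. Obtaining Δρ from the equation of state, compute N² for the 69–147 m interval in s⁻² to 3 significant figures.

4.76 × 10⁻⁵ s⁻²

ΔT = +0.7 K, ΔS = +0.71 psu (deep − shallow).
Δρ/ρ₀ = −αΔT + βΔS = -1.40 × 10⁻⁴ + 5.183 × 10⁻⁴ = 3.783 × 10⁻⁴, so Δρ ≈ 0.3878 kg m⁻³.
N² = (g/ρ₀)·Δρ/Δz = g·(Δρ/ρ₀)/Δz = 9.81 × 3.783 × 10⁻⁴ / 78 = 4.7579 × 10⁻⁵ s⁻² ≈ 4.76 × 10⁻⁵ s⁻².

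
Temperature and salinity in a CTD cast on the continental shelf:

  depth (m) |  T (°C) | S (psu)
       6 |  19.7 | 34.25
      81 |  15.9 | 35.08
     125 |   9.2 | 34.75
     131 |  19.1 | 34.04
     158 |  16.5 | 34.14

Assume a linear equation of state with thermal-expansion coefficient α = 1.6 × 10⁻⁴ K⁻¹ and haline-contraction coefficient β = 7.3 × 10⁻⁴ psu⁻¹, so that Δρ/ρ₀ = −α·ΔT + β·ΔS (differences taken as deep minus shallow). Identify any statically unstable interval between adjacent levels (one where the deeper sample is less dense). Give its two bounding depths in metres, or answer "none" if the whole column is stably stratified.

125–131 m

Evaluate Δρ/ρ₀ = −αΔT + βΔS across each adjacent pair:
  6–81 m: −αΔT+βΔS = −(1.6 × 10⁻⁴)(-3.8)+(7.3 × 10⁻⁴)(+0.83) = 1.2 × 10⁻³ → stable
  81–125 m: −αΔT+βΔS = −(1.6 × 10⁻⁴)(-6.7)+(7.3 × 10⁻⁴)(-0.33) = 8.3 × 10⁻⁴ → stable
  125–131 m: −αΔT+βΔS = −(1.6 × 10⁻⁴)(+9.9)+(7.3 × 10⁻⁴)(-0.71) = -2.1 × 10⁻³ → UNSTABLE
  131–158 m: −αΔT+βΔS = −(1.6 × 10⁻⁴)(-2.6)+(7.3 × 10⁻⁴)(+0.10) = 4.9 × 10⁻⁴ → stable
The 125–131 m interval has Δρ < 0: lighter water underlies denser water.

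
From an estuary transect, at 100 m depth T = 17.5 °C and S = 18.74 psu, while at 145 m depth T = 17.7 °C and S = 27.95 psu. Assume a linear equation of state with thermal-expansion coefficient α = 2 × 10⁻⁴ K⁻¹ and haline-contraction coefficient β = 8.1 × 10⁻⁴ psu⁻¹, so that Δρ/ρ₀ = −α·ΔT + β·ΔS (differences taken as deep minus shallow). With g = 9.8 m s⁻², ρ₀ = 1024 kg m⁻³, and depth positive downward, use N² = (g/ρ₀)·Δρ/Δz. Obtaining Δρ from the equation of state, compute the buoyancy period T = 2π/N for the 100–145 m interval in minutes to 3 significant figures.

2.61 min

ΔT = +0.2 K, ΔS = +9.21 psu (deep − shallow).
Δρ/ρ₀ = −αΔT + βΔS = -4.00 × 10⁻⁵ + 7.4601 × 10⁻³ = 7.4201 × 10⁻³, so Δρ ≈ 7.598 kg m⁻³.
N² = (g/ρ₀)·Δρ/Δz = g·(Δρ/ρ₀)/Δz = 9.8 × 7.4201 × 10⁻³ / 45 = 1.6159 × 10⁻³ s⁻².
N = √(1.6159 × 10⁻³) = 0.040198 rad s⁻¹ → T = 2π/N = 156.31 s = 2.6052 min ≈ 2.61 min.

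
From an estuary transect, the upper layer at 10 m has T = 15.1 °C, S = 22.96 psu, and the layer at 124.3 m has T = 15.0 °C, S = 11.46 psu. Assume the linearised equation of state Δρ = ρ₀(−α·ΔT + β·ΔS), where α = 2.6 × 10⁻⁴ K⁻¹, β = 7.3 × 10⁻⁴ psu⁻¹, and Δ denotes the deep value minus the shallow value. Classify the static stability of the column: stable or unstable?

ΔT = 15.0 − 15.1 = -0.1 K and ΔS = 11.46 − 22.96 = -11.50 psu (deep − shallow).
−αΔT = 2.60 × 10⁻⁵; βΔS = -8.395 × 10⁻³; sum Δρ/ρ₀ = -8.369 × 10⁻³.
Δρ/ρ₀ < 0, so Δρ < 0: deeper water is lighter → statically unstable; the column would overturn.

unstable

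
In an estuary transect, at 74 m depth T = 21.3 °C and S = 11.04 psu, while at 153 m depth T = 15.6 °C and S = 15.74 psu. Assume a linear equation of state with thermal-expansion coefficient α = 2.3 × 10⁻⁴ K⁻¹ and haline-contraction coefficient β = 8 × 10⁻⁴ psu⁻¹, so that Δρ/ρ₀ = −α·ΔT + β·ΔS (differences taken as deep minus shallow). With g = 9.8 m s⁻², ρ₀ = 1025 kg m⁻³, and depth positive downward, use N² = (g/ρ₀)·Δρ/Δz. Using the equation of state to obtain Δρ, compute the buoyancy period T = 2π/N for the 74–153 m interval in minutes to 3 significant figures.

4.18 min

ΔT = -5.7 K, ΔS = +4.70 psu (deep − shallow).
Δρ/ρ₀ = −αΔT + βΔS = 1.311 × 10⁻³ + 3.76 × 10⁻³ = 5.071 × 10⁻³, so Δρ ≈ 5.198 kg m⁻³.
N² = (g/ρ₀)·Δρ/Δz = g·(Δρ/ρ₀)/Δz = 9.8 × 5.071 × 10⁻³ / 79 = 6.2906 × 10⁻⁴ s⁻².
N = √(6.2906 × 10⁻⁴) = 0.025081 rad s⁻¹ → T = 2π/N = 250.52 s = 4.1753 min ≈ 4.18 min.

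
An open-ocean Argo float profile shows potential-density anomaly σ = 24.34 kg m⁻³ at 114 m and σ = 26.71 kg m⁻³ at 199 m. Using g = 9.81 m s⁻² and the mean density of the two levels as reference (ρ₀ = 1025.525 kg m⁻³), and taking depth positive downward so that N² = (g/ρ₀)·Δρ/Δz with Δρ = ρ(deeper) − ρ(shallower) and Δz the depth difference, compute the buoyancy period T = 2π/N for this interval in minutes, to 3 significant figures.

Δρ = 1026.71 − 1024.34 = 2.37 kg m⁻³ over Δz = 199 − 114 = 85 m.
N² = (9.81/1025.525) × (2.37/85) = 2.6672 × 10⁻⁴ s⁻².
N = √(2.6672 × 10⁻⁴) = 0.016332 rad s⁻¹, so T = 2π/N = 384.72 s = 6.4120 min ≈ 6.41 min.

6.41 min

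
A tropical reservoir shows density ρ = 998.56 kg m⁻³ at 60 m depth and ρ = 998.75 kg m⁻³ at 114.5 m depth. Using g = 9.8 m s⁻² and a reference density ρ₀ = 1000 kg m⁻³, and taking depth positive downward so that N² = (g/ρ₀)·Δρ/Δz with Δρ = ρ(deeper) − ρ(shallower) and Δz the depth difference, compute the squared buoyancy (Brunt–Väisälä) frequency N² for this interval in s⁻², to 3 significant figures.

Δρ = 998.75 − 998.56 = 0.19 kg m⁻³ over Δz = 114.5 − 60 = 54.5 m.
N² = (9.8/1000) × (0.19/54.5) = 3.4165 × 10⁻⁵ s⁻² ≈ 3.42 × 10⁻⁵ s⁻².

3.42 × 10⁻⁵ s⁻²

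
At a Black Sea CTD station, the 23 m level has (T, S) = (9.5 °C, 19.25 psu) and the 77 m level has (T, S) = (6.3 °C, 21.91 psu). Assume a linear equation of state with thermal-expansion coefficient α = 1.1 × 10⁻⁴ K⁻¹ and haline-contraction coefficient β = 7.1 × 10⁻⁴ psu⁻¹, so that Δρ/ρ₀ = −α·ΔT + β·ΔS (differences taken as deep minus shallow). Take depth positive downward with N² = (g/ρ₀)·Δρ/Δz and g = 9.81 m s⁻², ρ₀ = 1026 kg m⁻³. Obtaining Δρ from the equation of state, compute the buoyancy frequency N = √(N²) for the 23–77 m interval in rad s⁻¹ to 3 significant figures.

0.0202 rad s⁻¹

ΔT = -3.2 K, ΔS = +2.66 psu (deep − shallow).
Δρ/ρ₀ = −αΔT + βΔS = 3.52 × 10⁻⁴ + 1.8886 × 10⁻³ = 2.2406 × 10⁻³, so Δρ ≈ 2.299 kg m⁻³.
N² = (g/ρ₀)·Δρ/Δz = g·(Δρ/ρ₀)/Δz = 9.81 × 2.2406 × 10⁻³ / 54 = 4.0704 × 10⁻⁴ s⁻².
N = √(4.0704 × 10⁻⁴) = 0.020175 rad s⁻¹ ≈ 0.0202 rad s⁻¹.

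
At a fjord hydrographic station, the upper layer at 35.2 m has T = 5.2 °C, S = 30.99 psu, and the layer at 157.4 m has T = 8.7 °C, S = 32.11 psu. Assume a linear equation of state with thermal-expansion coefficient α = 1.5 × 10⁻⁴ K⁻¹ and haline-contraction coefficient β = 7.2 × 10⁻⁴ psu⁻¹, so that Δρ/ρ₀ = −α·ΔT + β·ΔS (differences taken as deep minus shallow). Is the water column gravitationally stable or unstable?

ΔT = 8.7 − 5.2 = +3.5 K and ΔS = 32.11 − 30.99 = +1.12 psu (deep − shallow).
−αΔT = -5.25 × 10⁻⁴; βΔS = 8.064 × 10⁻⁴; sum Δρ/ρ₀ = 2.814 × 10⁻⁴.
Δρ/ρ₀ > 0, so Δρ > 0: deeper water is denser → statically stable.

stable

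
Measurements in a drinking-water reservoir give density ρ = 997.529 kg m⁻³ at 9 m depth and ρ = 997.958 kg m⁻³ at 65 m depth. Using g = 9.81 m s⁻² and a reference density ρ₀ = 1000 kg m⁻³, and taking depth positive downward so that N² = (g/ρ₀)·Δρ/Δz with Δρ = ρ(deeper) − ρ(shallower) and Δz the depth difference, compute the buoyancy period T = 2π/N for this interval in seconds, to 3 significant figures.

725 s

Δρ = 997.958 − 997.529 = 0.429 kg m⁻³ over Δz = 65 − 9 = 56 m.
N² = (9.81/1000) × (0.429/56) = 7.5152 × 10⁻⁵ s⁻².
N = √(7.5152 × 10⁻⁵) = 8.6690 × 10⁻³ rad s⁻¹, so T = 2π/N = 724.79 s ≈ 725 s.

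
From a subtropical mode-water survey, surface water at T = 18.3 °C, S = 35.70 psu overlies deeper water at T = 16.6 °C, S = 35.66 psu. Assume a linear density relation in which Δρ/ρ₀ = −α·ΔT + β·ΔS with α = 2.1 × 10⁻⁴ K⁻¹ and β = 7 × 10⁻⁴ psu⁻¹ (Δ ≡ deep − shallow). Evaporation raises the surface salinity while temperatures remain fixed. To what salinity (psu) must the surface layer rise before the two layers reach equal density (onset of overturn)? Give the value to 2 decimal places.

36.17 psu

Neutral buoyancy requires −α(T_deep − T_surf) + β(S_deep − S_surf′) = 0.
S_surf′ = S_deep − (α/β)·ΔT = 35.66 − (2.1 × 10⁻⁴/7 × 10⁻⁴)·(-1.7) = 36.1700 psu.
Increase required: 36.1700 − 35.70 = 0.4700 psu.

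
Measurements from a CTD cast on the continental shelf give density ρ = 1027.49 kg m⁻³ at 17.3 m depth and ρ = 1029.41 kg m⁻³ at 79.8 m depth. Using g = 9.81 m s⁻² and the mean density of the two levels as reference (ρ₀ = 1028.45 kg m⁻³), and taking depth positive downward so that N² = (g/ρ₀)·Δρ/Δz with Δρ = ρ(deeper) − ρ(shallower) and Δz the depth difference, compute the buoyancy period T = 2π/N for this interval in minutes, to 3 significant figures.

6.12 min

Δρ = 1029.41 − 1027.49 = 1.92 kg m⁻³ over Δz = 79.8 − 17.3 = 62.5 m.
N² = (9.81/1028.45) × (1.92/62.5) = 2.9303 × 10⁻⁴ s⁻².
N = √(2.9303 × 10⁻⁴) = 0.017118 rad s⁻¹, so T = 2π/N = 367.05 s = 6.1175 min ≈ 6.12 min.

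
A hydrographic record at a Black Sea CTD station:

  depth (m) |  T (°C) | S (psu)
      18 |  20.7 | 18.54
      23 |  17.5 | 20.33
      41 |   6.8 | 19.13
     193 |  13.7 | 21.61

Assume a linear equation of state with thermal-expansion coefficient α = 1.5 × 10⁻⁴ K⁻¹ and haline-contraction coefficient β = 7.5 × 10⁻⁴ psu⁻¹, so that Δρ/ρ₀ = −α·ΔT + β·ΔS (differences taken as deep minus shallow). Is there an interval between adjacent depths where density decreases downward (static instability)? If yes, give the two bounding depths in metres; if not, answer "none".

Evaluate Δρ/ρ₀ = −αΔT + βΔS across each adjacent pair:
  18–23 m: −αΔT+βΔS = −(1.5 × 10⁻⁴)(-3.2)+(7.5 × 10⁻⁴)(+1.79) = 1.8 × 10⁻³ → stable
  23–41 m: −αΔT+βΔS = −(1.5 × 10⁻⁴)(-10.7)+(7.5 × 10⁻⁴)(-1.20) = 7.0 × 10⁻⁴ → stable
  41–193 m: −αΔT+βΔS = −(1.5 × 10⁻⁴)(+6.9)+(7.5 × 10⁻⁴)(+2.48) = 8.3 × 10⁻⁴ → stable
Every interval has Δρ > 0: the column is stably stratified throughout.

none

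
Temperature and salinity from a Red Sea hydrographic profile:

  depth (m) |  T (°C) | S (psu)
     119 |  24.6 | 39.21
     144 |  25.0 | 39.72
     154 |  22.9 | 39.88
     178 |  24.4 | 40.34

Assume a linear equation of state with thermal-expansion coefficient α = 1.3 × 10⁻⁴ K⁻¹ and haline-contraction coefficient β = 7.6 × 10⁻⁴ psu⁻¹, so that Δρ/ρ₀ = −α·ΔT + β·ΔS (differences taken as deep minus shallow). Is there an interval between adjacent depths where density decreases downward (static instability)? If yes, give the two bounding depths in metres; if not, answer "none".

Evaluate Δρ/ρ₀ = −αΔT + βΔS across each adjacent pair:
  119–144 m: −αΔT+βΔS = −(1.3 × 10⁻⁴)(+0.4)+(7.6 × 10⁻⁴)(+0.51) = 3.4 × 10⁻⁴ → stable
  144–154 m: −αΔT+βΔS = −(1.3 × 10⁻⁴)(-2.1)+(7.6 × 10⁻⁴)(+0.16) = 3.9 × 10⁻⁴ → stable
  154–178 m: −αΔT+βΔS = −(1.3 × 10⁻⁴)(+1.5)+(7.6 × 10⁻⁴)(+0.46) = 1.5 × 10⁻⁴ → stable
Every interval has Δρ > 0: the column is stably stratified throughout.

none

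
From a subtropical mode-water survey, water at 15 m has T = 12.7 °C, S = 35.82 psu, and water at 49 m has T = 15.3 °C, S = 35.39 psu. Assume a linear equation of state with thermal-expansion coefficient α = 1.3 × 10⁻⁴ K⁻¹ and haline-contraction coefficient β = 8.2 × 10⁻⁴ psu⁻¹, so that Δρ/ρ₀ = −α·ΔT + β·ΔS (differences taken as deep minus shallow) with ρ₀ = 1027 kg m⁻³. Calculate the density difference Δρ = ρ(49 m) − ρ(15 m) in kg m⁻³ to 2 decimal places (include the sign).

ΔT = +2.6 K, ΔS = -0.43 psu (deep − shallow).
Δρ/ρ₀ = −(1.3 × 10⁻⁴)(+2.6) + (8.2 × 10⁻⁴)(-0.43) = -6.906 × 10⁻⁴.
Δρ = 1027 × (-6.906 × 10⁻⁴) = -0.71 kg m⁻³.
Negative Δρ: lighter below, statically unstable.

-0.71 kg m⁻³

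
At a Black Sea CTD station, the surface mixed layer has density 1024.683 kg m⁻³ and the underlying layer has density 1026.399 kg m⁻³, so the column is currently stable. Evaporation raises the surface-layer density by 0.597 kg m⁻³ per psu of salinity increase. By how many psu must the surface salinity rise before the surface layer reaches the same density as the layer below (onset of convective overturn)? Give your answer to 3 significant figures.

2.87 psu

Density deficit of the surface layer: 1026.399 − 1024.683 = 1.716 kg m⁻³.
Required change = 1.716 / 0.597 = 2.87 psu.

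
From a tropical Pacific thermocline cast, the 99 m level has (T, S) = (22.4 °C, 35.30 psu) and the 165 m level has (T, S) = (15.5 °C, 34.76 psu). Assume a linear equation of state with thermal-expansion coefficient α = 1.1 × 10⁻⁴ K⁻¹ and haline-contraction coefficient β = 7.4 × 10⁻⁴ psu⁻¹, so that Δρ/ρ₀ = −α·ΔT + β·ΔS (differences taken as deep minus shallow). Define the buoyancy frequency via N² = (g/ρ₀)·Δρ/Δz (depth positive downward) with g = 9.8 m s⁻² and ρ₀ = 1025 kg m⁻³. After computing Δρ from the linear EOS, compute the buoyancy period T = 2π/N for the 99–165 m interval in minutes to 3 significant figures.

ΔT = -6.9 K, ΔS = -0.54 psu (deep − shallow).
Δρ/ρ₀ = −αΔT + βΔS = 7.59 × 10⁻⁴ − 3.996 × 10⁻⁴ = 3.594 × 10⁻⁴, so Δρ ≈ 0.3684 kg m⁻³.
N² = (g/ρ₀)·Δρ/Δz = g·(Δρ/ρ₀)/Δz = 9.8 × 3.594 × 10⁻⁴ / 66 = 5.3365 × 10⁻⁵ s⁻².
N = √(5.3365 × 10⁻⁵) = 7.3051 × 10⁻³ rad s⁻¹ → T = 2π/N = 860.11 s = 14.335 min ≈ 14.3 min.

14.3 min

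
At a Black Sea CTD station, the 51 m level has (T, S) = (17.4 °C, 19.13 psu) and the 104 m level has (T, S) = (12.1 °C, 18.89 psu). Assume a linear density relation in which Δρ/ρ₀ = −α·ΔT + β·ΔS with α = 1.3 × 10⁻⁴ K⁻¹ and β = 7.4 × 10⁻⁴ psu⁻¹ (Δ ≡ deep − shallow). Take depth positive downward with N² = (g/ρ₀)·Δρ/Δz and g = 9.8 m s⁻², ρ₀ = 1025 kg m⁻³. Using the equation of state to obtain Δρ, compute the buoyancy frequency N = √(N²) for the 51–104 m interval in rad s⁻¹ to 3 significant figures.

9.72 × 10⁻³ rad s⁻¹

ΔT = -5.3 K, ΔS = -0.24 psu (deep − shallow).
Δρ/ρ₀ = −αΔT + βΔS = 6.89 × 10⁻⁴ − 1.776 × 10⁻⁴ = 5.114 × 10⁻⁴, so Δρ ≈ 0.5242 kg m⁻³.
N² = (g/ρ₀)·Δρ/Δz = g·(Δρ/ρ₀)/Δz = 9.8 × 5.114 × 10⁻⁴ / 53 = 9.4561 × 10⁻⁵ s⁻².
N = √(9.4561 × 10⁻⁵) = 9.7242 × 10⁻³ rad s⁻¹ ≈ 9.72 × 10⁻³ rad s⁻¹.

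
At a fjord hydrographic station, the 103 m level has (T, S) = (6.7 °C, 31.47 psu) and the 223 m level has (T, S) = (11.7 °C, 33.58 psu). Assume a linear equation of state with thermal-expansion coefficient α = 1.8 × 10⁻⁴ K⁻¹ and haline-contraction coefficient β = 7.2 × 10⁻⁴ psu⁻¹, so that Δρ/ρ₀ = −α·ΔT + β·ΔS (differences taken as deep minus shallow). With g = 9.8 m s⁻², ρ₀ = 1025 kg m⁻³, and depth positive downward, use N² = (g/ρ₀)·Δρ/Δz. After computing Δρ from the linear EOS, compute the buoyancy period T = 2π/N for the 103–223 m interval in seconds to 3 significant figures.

ΔT = +5.0 K, ΔS = +2.11 psu (deep − shallow).
Δρ/ρ₀ = −αΔT + βΔS = -9.00 × 10⁻⁴ + 1.5192 × 10⁻³ = 6.192 × 10⁻⁴, so Δρ ≈ 0.6347 kg m⁻³.
N² = (g/ρ₀)·Δρ/Δz = g·(Δρ/ρ₀)/Δz = 9.8 × 6.192 × 10⁻⁴ / 120 = 5.0568 × 10⁻⁵ s⁻².
N = √(5.0568 × 10⁻⁵) = 7.1111 × 10⁻³ rad s⁻¹ → T = 2π/N = 883.57 s ≈ 884 s.

884 s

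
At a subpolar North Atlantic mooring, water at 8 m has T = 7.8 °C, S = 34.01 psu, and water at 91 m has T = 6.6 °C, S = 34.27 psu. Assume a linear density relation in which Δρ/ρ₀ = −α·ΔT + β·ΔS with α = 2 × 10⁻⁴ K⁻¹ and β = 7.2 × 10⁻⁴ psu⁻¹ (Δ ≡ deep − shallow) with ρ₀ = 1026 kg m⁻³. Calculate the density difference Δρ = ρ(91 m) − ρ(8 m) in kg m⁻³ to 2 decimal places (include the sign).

ΔT = -1.2 K, ΔS = +0.26 psu (deep − shallow).
Δρ/ρ₀ = −(2 × 10⁻⁴)(-1.2) + (7.2 × 10⁻⁴)(+0.26) = 4.272 × 10⁻⁴.
Δρ = 1026 × (4.272 × 10⁻⁴) = +0.44 kg m⁻³.
Positive Δρ: denser below, stable.

+0.44 kg m⁻³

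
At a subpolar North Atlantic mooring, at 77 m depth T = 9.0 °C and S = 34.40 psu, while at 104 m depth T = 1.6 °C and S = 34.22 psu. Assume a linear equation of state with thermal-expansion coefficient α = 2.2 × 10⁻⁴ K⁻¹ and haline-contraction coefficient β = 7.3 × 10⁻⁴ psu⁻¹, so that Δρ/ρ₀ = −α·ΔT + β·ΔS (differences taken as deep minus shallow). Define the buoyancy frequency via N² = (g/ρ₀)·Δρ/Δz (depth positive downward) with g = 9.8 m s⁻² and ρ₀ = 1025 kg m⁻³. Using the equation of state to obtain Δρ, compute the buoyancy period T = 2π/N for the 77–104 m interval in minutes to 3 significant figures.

4.49 min

ΔT = -7.4 K, ΔS = -0.18 psu (deep − shallow).
Δρ/ρ₀ = −αΔT + βΔS = 1.628 × 10⁻³ − 1.314 × 10⁻⁴ = 1.4966 × 10⁻³, so Δρ ≈ 1.534 kg m⁻³.
N² = (g/ρ₀)·Δρ/Δz = g·(Δρ/ρ₀)/Δz = 9.8 × 1.4966 × 10⁻³ / 27 = 5.4321 × 10⁻⁴ s⁻².
N = √(5.4321 × 10⁻⁴) = 0.023307 rad s⁻¹ → T = 2π/N = 269.58 s = 4.4930 min ≈ 4.49 min.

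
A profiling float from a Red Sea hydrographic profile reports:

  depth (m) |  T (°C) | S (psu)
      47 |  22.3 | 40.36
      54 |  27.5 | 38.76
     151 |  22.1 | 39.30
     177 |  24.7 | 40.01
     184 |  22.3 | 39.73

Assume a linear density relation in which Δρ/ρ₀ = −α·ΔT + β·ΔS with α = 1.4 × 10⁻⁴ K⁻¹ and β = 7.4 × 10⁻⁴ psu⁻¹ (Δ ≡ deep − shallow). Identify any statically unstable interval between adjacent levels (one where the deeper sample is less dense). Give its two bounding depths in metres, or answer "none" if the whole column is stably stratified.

Evaluate Δρ/ρ₀ = −αΔT + βΔS across each adjacent pair:
  47–54 m: −αΔT+βΔS = −(1.4 × 10⁻⁴)(+5.2)+(7.4 × 10⁻⁴)(-1.60) = -1.9 × 10⁻³ → UNSTABLE
  54–151 m: −αΔT+βΔS = −(1.4 × 10⁻⁴)(-5.4)+(7.4 × 10⁻⁴)(+0.54) = 1.2 × 10⁻³ → stable
  151–177 m: −αΔT+βΔS = −(1.4 × 10⁻⁴)(+2.6)+(7.4 × 10⁻⁴)(+0.71) = 1.6 × 10⁻⁴ → stable
  177–184 m: −αΔT+βΔS = −(1.4 × 10⁻⁴)(-2.4)+(7.4 × 10⁻⁴)(-0.28) = 1.3 × 10⁻⁴ → stable
The 47–54 m interval has Δρ < 0: lighter water underlies denser water.

47–54 m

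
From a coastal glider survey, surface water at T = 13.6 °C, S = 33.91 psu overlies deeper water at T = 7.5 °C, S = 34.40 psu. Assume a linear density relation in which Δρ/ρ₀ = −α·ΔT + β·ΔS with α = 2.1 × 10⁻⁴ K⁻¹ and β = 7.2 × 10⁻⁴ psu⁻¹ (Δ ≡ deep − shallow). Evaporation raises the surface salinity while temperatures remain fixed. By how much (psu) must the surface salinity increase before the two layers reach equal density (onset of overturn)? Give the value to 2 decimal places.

2.27 psu

Neutral buoyancy requires −α(T_deep − T_surf) + β(S_deep − S_surf′) = 0.
S_surf′ = S_deep − (α/β)·ΔT = 34.40 − (2.1 × 10⁻⁴/7.2 × 10⁻⁴)·(-6.1) = 36.1792 psu.
Increase required: 36.1792 − 33.91 = 2.2692 psu.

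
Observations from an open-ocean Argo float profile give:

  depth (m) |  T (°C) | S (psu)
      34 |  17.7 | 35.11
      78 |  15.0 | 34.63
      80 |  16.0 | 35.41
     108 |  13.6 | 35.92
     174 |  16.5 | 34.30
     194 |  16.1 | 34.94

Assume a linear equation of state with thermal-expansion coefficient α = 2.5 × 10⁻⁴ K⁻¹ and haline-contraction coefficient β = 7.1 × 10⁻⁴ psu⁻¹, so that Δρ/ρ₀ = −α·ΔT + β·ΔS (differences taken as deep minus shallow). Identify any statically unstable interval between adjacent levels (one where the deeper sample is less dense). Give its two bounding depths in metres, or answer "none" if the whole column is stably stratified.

108–174 m

Evaluate Δρ/ρ₀ = −αΔT + βΔS across each adjacent pair:
  34–78 m: −αΔT+βΔS = −(2.5 × 10⁻⁴)(-2.7)+(7.1 × 10⁻⁴)(-0.48) = 3.3 × 10⁻⁴ → stable
  78–80 m: −αΔT+βΔS = −(2.5 × 10⁻⁴)(+1.0)+(7.1 × 10⁻⁴)(+0.78) = 3.0 × 10⁻⁴ → stable
  80–108 m: −αΔT+βΔS = −(2.5 × 10⁻⁴)(-2.4)+(7.1 × 10⁻⁴)(+0.51) = 9.6 × 10⁻⁴ → stable
  108–174 m: −αΔT+βΔS = −(2.5 × 10⁻⁴)(+2.9)+(7.1 × 10⁻⁴)(-1.62) = -1.9 × 10⁻³ → UNSTABLE
  174–194 m: −αΔT+βΔS = −(2.5 × 10⁻⁴)(-0.4)+(7.1 × 10⁻⁴)(+0.64) = 5.5 × 10⁻⁴ → stable
The 108–174 m interval has Δρ < 0: lighter water underlies denser water.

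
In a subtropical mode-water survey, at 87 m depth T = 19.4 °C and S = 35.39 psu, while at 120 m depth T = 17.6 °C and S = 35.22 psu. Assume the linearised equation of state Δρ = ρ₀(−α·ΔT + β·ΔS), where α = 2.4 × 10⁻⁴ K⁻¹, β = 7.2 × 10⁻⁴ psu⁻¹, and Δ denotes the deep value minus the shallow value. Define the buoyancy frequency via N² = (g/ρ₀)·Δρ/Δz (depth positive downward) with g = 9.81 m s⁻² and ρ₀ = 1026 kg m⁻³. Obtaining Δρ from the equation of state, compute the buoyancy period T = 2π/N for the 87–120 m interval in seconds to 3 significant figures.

ΔT = -1.8 K, ΔS = -0.17 psu (deep − shallow).
Δρ/ρ₀ = −αΔT + βΔS = 4.32 × 10⁻⁴ − 1.224 × 10⁻⁴ = 3.096 × 10⁻⁴, so Δρ ≈ 0.3176 kg m⁻³.
N² = (g/ρ₀)·Δρ/Δz = g·(Δρ/ρ₀)/Δz = 9.81 × 3.096 × 10⁻⁴ / 33 = 9.2036 × 10⁻⁵ s⁻².
N = √(9.2036 × 10⁻⁵) = 9.5935 × 10⁻³ rad s⁻¹ → T = 2π/N = 654.94 s ≈ 655 s.

655 s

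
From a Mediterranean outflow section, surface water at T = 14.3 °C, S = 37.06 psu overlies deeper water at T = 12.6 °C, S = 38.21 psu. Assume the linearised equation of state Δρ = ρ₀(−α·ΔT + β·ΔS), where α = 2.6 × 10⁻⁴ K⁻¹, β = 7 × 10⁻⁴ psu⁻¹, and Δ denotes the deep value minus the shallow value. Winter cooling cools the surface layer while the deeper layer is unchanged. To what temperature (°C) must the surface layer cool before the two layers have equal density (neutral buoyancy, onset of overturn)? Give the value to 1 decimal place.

9.5 °C

Neutral buoyancy requires Δρ = 0, i.e. −α(T_deep − T_surf′) + β(S_deep − S_surf) = 0.
T_surf′ = T_deep − (β/α)·ΔS = 12.6 − (7 × 10⁻⁴/2.6 × 10⁻⁴)·(+1.15) = 9.504 °C.
Cooling required: 14.3 − (9.504) = 4.796 °C.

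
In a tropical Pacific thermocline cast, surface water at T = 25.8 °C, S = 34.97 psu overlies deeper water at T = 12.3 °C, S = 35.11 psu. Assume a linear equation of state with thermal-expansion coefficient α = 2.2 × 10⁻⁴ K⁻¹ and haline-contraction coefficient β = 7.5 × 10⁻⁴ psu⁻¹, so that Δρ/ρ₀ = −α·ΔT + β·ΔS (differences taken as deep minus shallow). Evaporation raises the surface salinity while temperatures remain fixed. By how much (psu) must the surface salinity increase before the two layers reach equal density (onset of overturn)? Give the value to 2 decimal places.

Neutral buoyancy requires −α(T_deep − T_surf) + β(S_deep − S_surf′) = 0.
S_surf′ = S_deep − (α/β)·ΔT = 35.11 − (2.2 × 10⁻⁴/7.5 × 10⁻⁴)·(-13.5) = 39.0700 psu.
Increase required: 39.0700 − 34.97 = 4.1000 psu.

4.10 psu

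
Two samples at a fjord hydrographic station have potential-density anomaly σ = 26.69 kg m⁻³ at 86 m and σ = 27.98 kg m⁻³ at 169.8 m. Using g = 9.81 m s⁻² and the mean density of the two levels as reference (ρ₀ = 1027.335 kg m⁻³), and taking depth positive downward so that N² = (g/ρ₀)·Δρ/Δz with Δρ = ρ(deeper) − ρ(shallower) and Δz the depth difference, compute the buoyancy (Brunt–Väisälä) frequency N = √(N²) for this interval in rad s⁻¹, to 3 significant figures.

Δρ = 1027.98 − 1026.69 = 1.29 kg m⁻³ over Δz = 169.8 − 86 = 83.8 m.
N² = (9.81/1027.335) × (1.29/83.8) = 1.4700 × 10⁻⁴ s⁻².
N = √(1.4700 × 10⁻⁴) = 0.012124 rad s⁻¹ ≈ 0.0121 rad s⁻¹.

0.0121 rad s⁻¹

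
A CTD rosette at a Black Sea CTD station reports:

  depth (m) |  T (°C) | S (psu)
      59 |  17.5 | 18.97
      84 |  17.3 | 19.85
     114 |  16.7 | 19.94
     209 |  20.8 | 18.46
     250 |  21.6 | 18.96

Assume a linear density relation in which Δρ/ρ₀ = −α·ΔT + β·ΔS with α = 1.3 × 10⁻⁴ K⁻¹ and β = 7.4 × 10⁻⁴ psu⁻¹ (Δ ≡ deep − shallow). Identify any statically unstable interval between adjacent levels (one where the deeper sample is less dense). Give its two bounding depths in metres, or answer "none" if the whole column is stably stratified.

114–209 m

Evaluate Δρ/ρ₀ = −αΔT + βΔS across each adjacent pair:
  59–84 m: −αΔT+βΔS = −(1.3 × 10⁻⁴)(-0.2)+(7.4 × 10⁻⁴)(+0.88) = 6.8 × 10⁻⁴ → stable
  84–114 m: −αΔT+βΔS = −(1.3 × 10⁻⁴)(-0.6)+(7.4 × 10⁻⁴)(+0.09) = 1.4 × 10⁻⁴ → stable
  114–209 m: −αΔT+βΔS = −(1.3 × 10⁻⁴)(+4.1)+(7.4 × 10⁻⁴)(-1.48) = -1.6 × 10⁻³ → UNSTABLE
  209–250 m: −αΔT+βΔS = −(1.3 × 10⁻⁴)(+0.8)+(7.4 × 10⁻⁴)(+0.50) = 2.7 × 10⁻⁴ → stable
The 114–209 m interval has Δρ < 0: lighter water underlies denser water.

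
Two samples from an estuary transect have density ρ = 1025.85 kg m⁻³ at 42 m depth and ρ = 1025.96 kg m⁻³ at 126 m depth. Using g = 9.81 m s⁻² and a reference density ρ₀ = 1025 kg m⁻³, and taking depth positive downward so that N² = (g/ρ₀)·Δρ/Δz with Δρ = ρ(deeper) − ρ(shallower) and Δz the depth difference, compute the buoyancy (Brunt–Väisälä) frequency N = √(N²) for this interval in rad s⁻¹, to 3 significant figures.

Δρ = 1025.96 − 1025.85 = 0.11 kg m⁻³ over Δz = 126 − 42 = 84 m.
N² = (9.81/1025) × (0.11/84) = 1.2533 × 10⁻⁵ s⁻².
N = √(1.2533 × 10⁻⁵) = 3.5402 × 10⁻³ rad s⁻¹ ≈ 3.54 × 10⁻³ rad s⁻¹.
Since Δρ > 0 the layer is stably stratified.

3.54 × 10⁻³ rad s⁻¹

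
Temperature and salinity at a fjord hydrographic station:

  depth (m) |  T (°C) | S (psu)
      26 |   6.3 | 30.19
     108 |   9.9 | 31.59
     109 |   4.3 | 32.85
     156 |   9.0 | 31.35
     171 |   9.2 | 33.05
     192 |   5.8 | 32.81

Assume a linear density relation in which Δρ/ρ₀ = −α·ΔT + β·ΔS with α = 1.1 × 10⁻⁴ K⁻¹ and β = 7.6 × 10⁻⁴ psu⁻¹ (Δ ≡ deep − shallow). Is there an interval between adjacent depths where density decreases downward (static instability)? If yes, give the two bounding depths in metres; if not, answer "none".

109–156 m

Evaluate Δρ/ρ₀ = −αΔT + βΔS across each adjacent pair:
  26–108 m: −αΔT+βΔS = −(1.1 × 10⁻⁴)(+3.6)+(7.6 × 10⁻⁴)(+1.40) = 6.7 × 10⁻⁴ → stable
  108–109 m: −αΔT+βΔS = −(1.1 × 10⁻⁴)(-5.6)+(7.6 × 10⁻⁴)(+1.26) = 1.6 × 10⁻³ → stable
  109–156 m: −αΔT+βΔS = −(1.1 × 10⁻⁴)(+4.7)+(7.6 × 10⁻⁴)(-1.50) = -1.7 × 10⁻³ → UNSTABLE
  156–171 m: −αΔT+βΔS = −(1.1 × 10⁻⁴)(+0.2)+(7.6 × 10⁻⁴)(+1.70) = 1.3 × 10⁻³ → stable
  171–192 m: −αΔT+βΔS = −(1.1 × 10⁻⁴)(-3.4)+(7.6 × 10⁻⁴)(-0.24) = 1.9 × 10⁻⁴ → stable
The 109–156 m interval has Δρ < 0: lighter water underlies denser water.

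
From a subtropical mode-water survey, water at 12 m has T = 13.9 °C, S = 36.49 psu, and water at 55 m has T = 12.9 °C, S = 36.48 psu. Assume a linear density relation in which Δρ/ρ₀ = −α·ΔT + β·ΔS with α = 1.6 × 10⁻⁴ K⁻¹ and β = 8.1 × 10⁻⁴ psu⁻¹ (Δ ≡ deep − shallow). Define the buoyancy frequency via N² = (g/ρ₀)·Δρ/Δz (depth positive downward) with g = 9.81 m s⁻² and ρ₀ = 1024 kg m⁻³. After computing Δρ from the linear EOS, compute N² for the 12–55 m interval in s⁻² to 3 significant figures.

ΔT = -1.0 K, ΔS = -0.01 psu (deep − shallow).
Δρ/ρ₀ = −αΔT + βΔS = 1.60 × 10⁻⁴ − 8.10 × 10⁻⁶ = 1.519 × 10⁻⁴, so Δρ ≈ 0.1555 kg m⁻³.
N² = (g/ρ₀)·Δρ/Δz = g·(Δρ/ρ₀)/Δz = 9.81 × 1.519 × 10⁻⁴ / 43 = 3.4654 × 10⁻⁵ s⁻² ≈ 3.47 × 10⁻⁵ s⁻².

3.47 × 10⁻⁵ s⁻²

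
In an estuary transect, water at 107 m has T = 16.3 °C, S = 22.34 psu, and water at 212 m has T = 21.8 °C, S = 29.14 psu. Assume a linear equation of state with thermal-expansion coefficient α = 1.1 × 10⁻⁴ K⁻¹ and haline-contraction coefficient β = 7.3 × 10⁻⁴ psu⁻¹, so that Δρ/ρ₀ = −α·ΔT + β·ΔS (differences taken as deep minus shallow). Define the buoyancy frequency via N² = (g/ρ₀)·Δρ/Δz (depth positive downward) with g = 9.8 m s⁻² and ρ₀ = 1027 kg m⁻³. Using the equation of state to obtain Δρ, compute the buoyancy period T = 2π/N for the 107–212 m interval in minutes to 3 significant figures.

ΔT = +5.5 K, ΔS = +6.80 psu (deep − shallow).
Δρ/ρ₀ = −αΔT + βΔS = -6.05 × 10⁻⁴ + 4.964 × 10⁻³ = 4.359 × 10⁻³, so Δρ ≈ 4.477 kg m⁻³.
N² = (g/ρ₀)·Δρ/Δz = g·(Δρ/ρ₀)/Δz = 9.8 × 4.359 × 10⁻³ / 105 = 4.0684 × 10⁻⁴ s⁻².
N = √(4.0684 × 10⁻⁴) = 0.020170 rad s⁻¹ → T = 2π/N = 311.51 s = 5.1918 min ≈ 5.19 min.

5.19 min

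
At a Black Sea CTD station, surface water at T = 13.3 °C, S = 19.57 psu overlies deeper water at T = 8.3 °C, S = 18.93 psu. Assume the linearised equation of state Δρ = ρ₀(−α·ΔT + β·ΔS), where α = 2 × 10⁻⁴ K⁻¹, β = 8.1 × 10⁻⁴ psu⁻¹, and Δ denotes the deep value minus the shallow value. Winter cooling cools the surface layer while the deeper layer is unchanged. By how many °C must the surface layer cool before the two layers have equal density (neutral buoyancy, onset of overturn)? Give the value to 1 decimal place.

Neutral buoyancy requires Δρ = 0, i.e. −α(T_deep − T_surf′) + β(S_deep − S_surf) = 0.
T_surf′ = T_deep − (β/α)·ΔS = 8.3 − (8.1 × 10⁻⁴/2 × 10⁻⁴)·(-0.64) = 10.892 °C.
Cooling required: 13.3 − (10.892) = 2.408 °C.

2.4 °C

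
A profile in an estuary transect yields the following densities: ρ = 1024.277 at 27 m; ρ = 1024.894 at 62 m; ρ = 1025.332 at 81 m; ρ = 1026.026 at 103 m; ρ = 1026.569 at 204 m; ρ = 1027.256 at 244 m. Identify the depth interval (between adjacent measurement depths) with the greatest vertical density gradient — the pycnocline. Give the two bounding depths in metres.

Compute the density gradient over each adjacent pair:
  27–62 m: Δρ/Δz = 0.617/35 = 0.018 kg m⁻⁴
  62–81 m: Δρ/Δz = 0.438/19 = 0.023 kg m⁻⁴
  81–103 m: Δρ/Δz = 0.694/22 = 0.032 kg m⁻⁴
  103–204 m: Δρ/Δz = 0.543/101 = 5.4 × 10⁻³ kg m⁻⁴
  204–244 m: Δρ/Δz = 0.687/40 = 0.017 kg m⁻⁴
The largest gradient is in the 81–103 m interval — the pycnocline.

81–103 m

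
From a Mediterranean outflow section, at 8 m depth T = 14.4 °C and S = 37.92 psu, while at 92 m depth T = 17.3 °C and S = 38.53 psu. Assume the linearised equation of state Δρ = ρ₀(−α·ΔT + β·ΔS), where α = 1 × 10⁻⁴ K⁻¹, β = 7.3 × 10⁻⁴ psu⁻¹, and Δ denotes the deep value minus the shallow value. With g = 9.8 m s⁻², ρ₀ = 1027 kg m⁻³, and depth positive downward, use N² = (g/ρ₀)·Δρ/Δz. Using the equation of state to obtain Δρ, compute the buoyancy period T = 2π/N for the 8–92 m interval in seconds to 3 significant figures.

1.48 × 10³ s

ΔT = +2.9 K, ΔS = +0.61 psu (deep − shallow).
Δρ/ρ₀ = −αΔT + βΔS = -2.90 × 10⁻⁴ + 4.453 × 10⁻⁴ = 1.553 × 10⁻⁴, so Δρ ≈ 0.1595 kg m⁻³.
N² = (g/ρ₀)·Δρ/Δz = g·(Δρ/ρ₀)/Δz = 9.8 × 1.553 × 10⁻⁴ / 84 = 1.8118 × 10⁻⁵ s⁻².
N = √(1.8118 × 10⁻⁵) = 4.2565 × 10⁻³ rad s⁻¹ → T = 2π/N = 1.4761 × 10³ s ≈ 1.48 × 10³ s.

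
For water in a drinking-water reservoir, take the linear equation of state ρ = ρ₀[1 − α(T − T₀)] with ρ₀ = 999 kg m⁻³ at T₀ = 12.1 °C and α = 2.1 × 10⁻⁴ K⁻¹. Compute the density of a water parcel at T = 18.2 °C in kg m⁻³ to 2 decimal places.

T − T₀ = +6.1 K.
Bracket = 1 − α·(+6.1) = 1 + (-1.281 × 10⁻³) = 0.9987190.
ρ = 999 × 0.9987190 = 997.72 kg m⁻³.

997.72 kg m⁻³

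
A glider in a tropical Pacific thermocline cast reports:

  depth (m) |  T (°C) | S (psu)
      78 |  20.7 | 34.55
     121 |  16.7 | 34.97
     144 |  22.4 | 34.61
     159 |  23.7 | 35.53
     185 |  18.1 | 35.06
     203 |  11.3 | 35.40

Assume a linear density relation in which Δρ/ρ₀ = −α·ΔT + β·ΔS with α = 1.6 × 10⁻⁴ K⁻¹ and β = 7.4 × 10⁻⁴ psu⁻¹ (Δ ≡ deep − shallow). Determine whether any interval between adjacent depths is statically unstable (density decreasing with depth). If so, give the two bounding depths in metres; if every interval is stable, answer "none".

121–144 m

Evaluate Δρ/ρ₀ = −αΔT + βΔS across each adjacent pair:
  78–121 m: −αΔT+βΔS = −(1.6 × 10⁻⁴)(-4.0)+(7.4 × 10⁻⁴)(+0.42) = 9.5 × 10⁻⁴ → stable
  121–144 m: −αΔT+βΔS = −(1.6 × 10⁻⁴)(+5.7)+(7.4 × 10⁻⁴)(-0.36) = -1.2 × 10⁻³ → UNSTABLE
  144–159 m: −αΔT+βΔS = −(1.6 × 10⁻⁴)(+1.3)+(7.4 × 10⁻⁴)(+0.92) = 4.7 × 10⁻⁴ → stable
  159–185 m: −αΔT+βΔS = −(1.6 × 10⁻⁴)(-5.6)+(7.4 × 10⁻⁴)(-0.47) = 5.5 × 10⁻⁴ → stable
  185–203 m: −αΔT+βΔS = −(1.6 × 10⁻⁴)(-6.8)+(7.4 × 10⁻⁴)(+0.34) = 1.3 × 10⁻³ → stable
The 121–144 m interval has Δρ < 0: lighter water underlies denser water.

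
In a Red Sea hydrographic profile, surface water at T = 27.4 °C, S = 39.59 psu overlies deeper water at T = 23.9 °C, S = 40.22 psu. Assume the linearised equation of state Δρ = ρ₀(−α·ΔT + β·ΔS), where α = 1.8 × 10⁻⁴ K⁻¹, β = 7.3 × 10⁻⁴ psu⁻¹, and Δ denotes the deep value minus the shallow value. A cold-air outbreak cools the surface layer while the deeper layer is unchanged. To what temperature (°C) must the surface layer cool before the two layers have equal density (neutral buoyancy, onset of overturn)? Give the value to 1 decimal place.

Neutral buoyancy requires Δρ = 0, i.e. −α(T_deep − T_surf′) + β(S_deep − S_surf) = 0.
T_surf′ = T_deep − (β/α)·ΔS = 23.9 − (7.3 × 10⁻⁴/1.8 × 10⁻⁴)·(+0.63) = 21.345 °C.
Cooling required: 27.4 − (21.345) = 6.055 °C.

21.3 °C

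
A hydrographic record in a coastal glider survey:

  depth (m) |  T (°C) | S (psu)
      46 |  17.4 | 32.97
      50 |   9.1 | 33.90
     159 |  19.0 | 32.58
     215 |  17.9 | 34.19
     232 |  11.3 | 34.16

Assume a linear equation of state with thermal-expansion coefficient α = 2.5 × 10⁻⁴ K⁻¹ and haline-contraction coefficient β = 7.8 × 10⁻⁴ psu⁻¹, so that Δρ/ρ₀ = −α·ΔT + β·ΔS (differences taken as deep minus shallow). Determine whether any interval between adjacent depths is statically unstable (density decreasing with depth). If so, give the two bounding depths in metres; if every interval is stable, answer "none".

Evaluate Δρ/ρ₀ = −αΔT + βΔS across each adjacent pair:
  46–50 m: −αΔT+βΔS = −(2.5 × 10⁻⁴)(-8.3)+(7.8 × 10⁻⁴)(+0.93) = 2.8 × 10⁻³ → stable
  50–159 m: −αΔT+βΔS = −(2.5 × 10⁻⁴)(+9.9)+(7.8 × 10⁻⁴)(-1.32) = -3.5 × 10⁻³ → UNSTABLE
  159–215 m: −αΔT+βΔS = −(2.5 × 10⁻⁴)(-1.1)+(7.8 × 10⁻⁴)(+1.61) = 1.5 × 10⁻³ → stable
  215–232 m: −αΔT+βΔS = −(2.5 × 10⁻⁴)(-6.6)+(7.8 × 10⁻⁴)(-0.03) = 1.6 × 10⁻³ → stable
The 50–159 m interval has Δρ < 0: lighter water underlies denser water.

50–159 m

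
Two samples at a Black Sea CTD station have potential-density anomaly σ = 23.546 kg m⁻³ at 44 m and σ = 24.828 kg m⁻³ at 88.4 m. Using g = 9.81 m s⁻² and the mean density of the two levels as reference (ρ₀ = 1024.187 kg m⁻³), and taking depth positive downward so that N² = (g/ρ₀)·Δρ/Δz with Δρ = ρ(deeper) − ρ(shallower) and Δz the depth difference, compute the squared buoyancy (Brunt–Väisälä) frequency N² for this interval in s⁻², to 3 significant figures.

2.77 × 10⁻⁴ s⁻²

Δρ = 1024.828 − 1023.546 = 1.282 kg m⁻³ over Δz = 88.4 − 44 = 44.4 m.
N² = (9.81/1024.187) × (1.282/44.4) = 2.7656 × 10⁻⁴ s⁻² ≈ 2.77 × 10⁻⁴ s⁻².
A positive N² confirms static stability across the interval.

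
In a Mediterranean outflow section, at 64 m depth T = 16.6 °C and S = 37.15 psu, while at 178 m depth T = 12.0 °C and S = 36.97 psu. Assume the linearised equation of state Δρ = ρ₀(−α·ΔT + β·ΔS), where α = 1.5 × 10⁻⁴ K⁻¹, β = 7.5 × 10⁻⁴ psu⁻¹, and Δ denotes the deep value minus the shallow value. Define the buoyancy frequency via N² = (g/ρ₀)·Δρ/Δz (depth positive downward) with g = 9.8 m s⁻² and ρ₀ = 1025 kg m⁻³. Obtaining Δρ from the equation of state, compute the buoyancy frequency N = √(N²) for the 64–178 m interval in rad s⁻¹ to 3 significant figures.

ΔT = -4.6 K, ΔS = -0.18 psu (deep − shallow).
Δρ/ρ₀ = −αΔT + βΔS = 6.90 × 10⁻⁴ − 1.35 × 10⁻⁴ = 5.55 × 10⁻⁴, so Δρ ≈ 0.5689 kg m⁻³.
N² = (g/ρ₀)·Δρ/Δz = g·(Δρ/ρ₀)/Δz = 9.8 × 5.55 × 10⁻⁴ / 114 = 4.7711 × 10⁻⁵ s⁻².
N = √(4.7711 × 10⁻⁵) = 6.9073 × 10⁻³ rad s⁻¹ ≈ 6.91 × 10⁻³ rad s⁻¹.

6.91 × 10⁻³ rad s⁻¹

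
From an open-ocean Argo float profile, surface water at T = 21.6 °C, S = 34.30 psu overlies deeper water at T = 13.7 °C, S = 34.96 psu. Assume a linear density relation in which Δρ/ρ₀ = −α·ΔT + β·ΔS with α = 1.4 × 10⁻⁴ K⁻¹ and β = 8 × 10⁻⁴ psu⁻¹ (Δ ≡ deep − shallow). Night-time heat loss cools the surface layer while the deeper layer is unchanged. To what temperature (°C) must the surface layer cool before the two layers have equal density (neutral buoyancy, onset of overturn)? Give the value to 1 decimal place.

9.9 °C

Neutral buoyancy requires Δρ = 0, i.e. −α(T_deep − T_surf′) + β(S_deep − S_surf) = 0.
T_surf′ = T_deep − (β/α)·ΔS = 13.7 − (8 × 10⁻⁴/1.4 × 10⁻⁴)·(+0.66) = 9.929 °C.
Cooling required: 21.6 − (9.929) = 11.671 °C.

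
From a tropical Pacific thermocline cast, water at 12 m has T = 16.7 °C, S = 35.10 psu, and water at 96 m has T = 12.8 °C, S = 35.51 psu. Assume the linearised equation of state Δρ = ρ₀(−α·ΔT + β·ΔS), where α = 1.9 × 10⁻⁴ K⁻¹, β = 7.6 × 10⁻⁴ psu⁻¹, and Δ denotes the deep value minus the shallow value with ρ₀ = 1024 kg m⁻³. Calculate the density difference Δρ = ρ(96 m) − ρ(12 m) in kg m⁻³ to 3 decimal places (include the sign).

ΔT = -3.9 K, ΔS = +0.41 psu (deep − shallow).
Δρ/ρ₀ = −(1.9 × 10⁻⁴)(-3.9) + (7.6 × 10⁻⁴)(+0.41) = 1.0526 × 10⁻³.
Δρ = 1024 × (1.0526 × 10⁻³) = +1.078 kg m⁻³.
Positive Δρ: denser below, stable.

+1.078 kg m⁻³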